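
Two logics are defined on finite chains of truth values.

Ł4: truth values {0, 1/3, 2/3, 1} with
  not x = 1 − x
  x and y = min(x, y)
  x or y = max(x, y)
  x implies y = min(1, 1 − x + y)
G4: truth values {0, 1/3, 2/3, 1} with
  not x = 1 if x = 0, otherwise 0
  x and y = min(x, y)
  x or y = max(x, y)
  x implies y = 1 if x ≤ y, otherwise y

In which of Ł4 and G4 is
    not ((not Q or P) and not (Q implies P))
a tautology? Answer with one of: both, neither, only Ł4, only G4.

In Ł4: at P = 0, Q = 1/3 the value is 2/3 — not a tautology.
In G4: every assignment gives 1 — tautology.

only G4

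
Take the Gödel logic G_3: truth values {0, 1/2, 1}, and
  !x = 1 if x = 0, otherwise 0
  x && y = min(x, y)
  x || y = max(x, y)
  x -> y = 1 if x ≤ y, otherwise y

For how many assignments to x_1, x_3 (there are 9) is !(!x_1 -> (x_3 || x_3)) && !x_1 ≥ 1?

1

x_1 = 0, x_3 = 0 ↦ 1  ≥
x_1 = 0, x_3 = 1/2 ↦ 0  <
x_1 = 0, x_3 = 1 ↦ 0  <
x_1 = 1/2, x_3 = 0 ↦ 0  <
x_1 = 1/2, x_3 = 1/2 ↦ 0  <
x_1 = 1/2, x_3 = 1 ↦ 0  <
x_1 = 1, x_3 = 0 ↦ 0  <
x_1 = 1, x_3 = 1/2 ↦ 0  <
x_1 = 1, x_3 = 1 ↦ 0  <
So 1 of the 9 assignments meets the threshold.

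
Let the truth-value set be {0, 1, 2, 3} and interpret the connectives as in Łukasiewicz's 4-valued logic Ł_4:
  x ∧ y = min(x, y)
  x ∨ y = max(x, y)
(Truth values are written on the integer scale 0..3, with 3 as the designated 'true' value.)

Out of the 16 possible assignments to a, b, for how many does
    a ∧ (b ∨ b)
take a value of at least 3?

1

a = 0, b = 0 ↦ 0  <
a = 0, b = 1 ↦ 0  <
a = 0, b = 2 ↦ 0  <
a = 0, b = 3 ↦ 0  <
a = 1, b = 0 ↦ 0  <
a = 1, b = 1 ↦ 1  <
a = 1, b = 2 ↦ 1  <
a = 1, b = 3 ↦ 1  <
a = 2, b = 0 ↦ 0  <
a = 2, b = 1 ↦ 1  <
a = 2, b = 2 ↦ 2  <
a = 2, b = 3 ↦ 2  <
a = 3, b = 0 ↦ 0  <
a = 3, b = 1 ↦ 1  <
a = 3, b = 2 ↦ 2  <
a = 3, b = 3 ↦ 3  ≥
So 1 of the 16 assignments meets the threshold.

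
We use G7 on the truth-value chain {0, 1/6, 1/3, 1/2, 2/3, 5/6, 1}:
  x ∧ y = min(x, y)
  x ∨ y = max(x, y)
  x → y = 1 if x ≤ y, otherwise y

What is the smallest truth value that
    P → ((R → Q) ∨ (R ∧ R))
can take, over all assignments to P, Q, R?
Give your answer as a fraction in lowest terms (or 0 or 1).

1/6

Take P = 1/3, Q = 0, R = 1/6:
R → Q = 1/6 → 0 = 0
R ∧ R = 1/6 ∧ 1/6 = 1/6
(R → Q) ∨ (R ∧ R) = 0 ∨ 1/6 = 1/6
P → ((R → Q) ∨ (R ∧ R)) = 1/3 → 1/6 = 1/6
No assignment yields a value below 1/6, so this is the minimum.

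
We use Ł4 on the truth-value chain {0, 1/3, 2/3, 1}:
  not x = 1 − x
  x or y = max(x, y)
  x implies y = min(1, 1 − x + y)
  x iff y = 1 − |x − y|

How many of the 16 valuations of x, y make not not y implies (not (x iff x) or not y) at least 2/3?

x = 0, y = 0 ↦ 1  ≥
x = 0, y = 1/3 ↦ 1  ≥
x = 0, y = 2/3 ↦ 2/3  ≥
x = 0, y = 1 ↦ 0  <
x = 1/3, y = 0 ↦ 1  ≥
x = 1/3, y = 1/3 ↦ 1  ≥
x = 1/3, y = 2/3 ↦ 2/3  ≥
x = 1/3, y = 1 ↦ 0  <
x = 2/3, y = 0 ↦ 1  ≥
x = 2/3, y = 1/3 ↦ 1  ≥
x = 2/3, y = 2/3 ↦ 2/3  ≥
x = 2/3, y = 1 ↦ 0  <
x = 1, y = 0 ↦ 1  ≥
x = 1, y = 1/3 ↦ 1  ≥
x = 1, y = 2/3 ↦ 2/3  ≥
x = 1, y = 1 ↦ 0  <
So 12 of the 16 assignments meet the threshold.

12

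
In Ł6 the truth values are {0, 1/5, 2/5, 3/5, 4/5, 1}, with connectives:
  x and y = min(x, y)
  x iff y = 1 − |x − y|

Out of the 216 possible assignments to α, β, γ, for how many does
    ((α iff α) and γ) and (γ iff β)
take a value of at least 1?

value 1: 6 assignments (counts)
value 4/5: 24 assignments
value 3/5: 42 assignments
value 2/5: 54 assignments
value 1/5: 48 assignments
value 0: 42 assignments
So 6 of the 216 assignments meet the threshold.

6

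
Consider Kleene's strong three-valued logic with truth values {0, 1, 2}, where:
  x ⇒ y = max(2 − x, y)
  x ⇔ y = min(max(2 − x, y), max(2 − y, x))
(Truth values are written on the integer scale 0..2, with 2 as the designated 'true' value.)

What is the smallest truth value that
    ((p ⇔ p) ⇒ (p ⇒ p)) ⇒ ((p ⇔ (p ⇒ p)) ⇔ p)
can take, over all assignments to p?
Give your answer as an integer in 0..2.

Take p = 1:
p ⇔ p = 1 ⇔ 1 = 1
p ⇒ p = 1 ⇒ 1 = 1
(p ⇔ p) ⇒ (p ⇒ p) = 1 ⇒ 1 = 1
p ⇒ p = 1 ⇒ 1 = 1
p ⇔ (p ⇒ p) = 1 ⇔ 1 = 1
(p ⇔ (p ⇒ p)) ⇔ p = 1 ⇔ 1 = 1
((p ⇔ p) ⇒ (p ⇒ p)) ⇒ ((p ⇔ (p ⇒ p)) ⇔ p) = 1 ⇒ 1 = 1
No assignment yields a value below 1, so this is the minimum.

1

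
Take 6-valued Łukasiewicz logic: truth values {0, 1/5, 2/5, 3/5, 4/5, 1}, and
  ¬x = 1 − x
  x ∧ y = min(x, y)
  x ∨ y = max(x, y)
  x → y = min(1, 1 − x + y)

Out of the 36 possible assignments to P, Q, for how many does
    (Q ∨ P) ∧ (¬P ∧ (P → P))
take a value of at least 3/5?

9

value 1: 1 assignment (counts)
value 4/5: 3 assignments (counts)
value 3/5: 5 assignments (counts)
value 2/5: 11 assignments
value 1/5: 9 assignments
value 0: 7 assignments
So 9 of the 36 assignments meet the threshold.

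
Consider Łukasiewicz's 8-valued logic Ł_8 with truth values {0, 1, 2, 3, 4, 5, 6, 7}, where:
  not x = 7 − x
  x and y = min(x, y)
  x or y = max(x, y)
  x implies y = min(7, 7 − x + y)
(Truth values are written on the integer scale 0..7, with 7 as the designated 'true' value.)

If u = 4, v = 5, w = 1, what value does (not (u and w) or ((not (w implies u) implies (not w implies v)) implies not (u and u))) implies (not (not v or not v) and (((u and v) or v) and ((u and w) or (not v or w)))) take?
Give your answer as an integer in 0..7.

u and w = 4 and 1 = 1
not (u and w) = not 1 = 6
w implies u = 1 implies 4 = 7
not (w implies u) = not 7 = 0
not w = not 1 = 6
not w implies v = 6 implies 5 = 6
not (w implies u) implies (not w implies v) = 0 implies 6 = 7
u and u = 4 and 4 = 4
not (u and u) = not 4 = 3
(not (w implies u) implies (not w implies v)) implies not (u and u) = 7 implies 3 = 3
not (u and w) or ((not (w implies u) implies (not w implies v)) implies not (u and u)) = 6 or 3 = 6
not v = not 5 = 2
not v = not 5 = 2
not v or not v = 2 or 2 = 2
not (not v or not v) = not 2 = 5
u and v = 4 and 5 = 4
(u and v) or v = 4 or 5 = 5
u and w = 4 and 1 = 1
not v = not 5 = 2
not v or w = 2 or 1 = 2
(u and w) or (not v or w) = 1 or 2 = 2
((u and v) or v) and ((u and w) or (not v or w)) = 5 and 2 = 2
not (not v or not v) and (((u and v) or v) and ((u and w) or (not v or w))) = 5 and 2 = 2
(not (u and w) or ((not (w implies u) implies (not w implies v)) implies not (u and u))) implies (not (not v or not v) and (((u and v) or v) and ((u and w) or (not v or w)))) = 6 implies 2 = 3

3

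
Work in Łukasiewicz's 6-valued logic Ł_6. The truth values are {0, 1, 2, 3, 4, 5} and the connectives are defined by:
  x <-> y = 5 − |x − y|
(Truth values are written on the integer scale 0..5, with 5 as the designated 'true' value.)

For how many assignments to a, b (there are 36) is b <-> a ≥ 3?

24

value 5: 6 assignments (counts)
value 4: 10 assignments (counts)
value 3: 8 assignments (counts)
value 2: 6 assignments
value 1: 4 assignments
value 0: 2 assignments
So 24 of the 36 assignments meet the threshold.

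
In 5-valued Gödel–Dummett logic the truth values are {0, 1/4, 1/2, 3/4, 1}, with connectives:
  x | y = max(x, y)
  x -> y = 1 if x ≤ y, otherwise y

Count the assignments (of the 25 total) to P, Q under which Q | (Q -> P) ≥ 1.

19

value 1: 19 assignments (counts)
value 3/4: 3 assignments
value 1/2: 2 assignments
value 1/4: 1 assignment
So 19 of the 25 assignments meet the threshold.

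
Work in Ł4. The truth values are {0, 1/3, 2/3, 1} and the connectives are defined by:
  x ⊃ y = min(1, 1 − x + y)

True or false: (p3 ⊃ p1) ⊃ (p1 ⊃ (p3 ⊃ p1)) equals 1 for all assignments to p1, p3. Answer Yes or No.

p1 = 0, p3 = 0 ↦ 1
p1 = 0, p3 = 1/3 ↦ 1
p1 = 0, p3 = 2/3 ↦ 1
p1 = 0, p3 = 1 ↦ 1
p1 = 1/3, p3 = 0 ↦ 1
p1 = 1/3, p3 = 1/3 ↦ 1
p1 = 1/3, p3 = 2/3 ↦ 1
p1 = 1/3, p3 = 1 ↦ 1
p1 = 2/3, p3 = 0 ↦ 1
p1 = 2/3, p3 = 1/3 ↦ 1
p1 = 2/3, p3 = 2/3 ↦ 1
p1 = 2/3, p3 = 1 ↦ 1
p1 = 1, p3 = 0 ↦ 1
p1 = 1, p3 = 1/3 ↦ 1
p1 = 1, p3 = 2/3 ↦ 1
p1 = 1, p3 = 1 ↦ 1
Every assignment gives a value ≥ 1.

Yes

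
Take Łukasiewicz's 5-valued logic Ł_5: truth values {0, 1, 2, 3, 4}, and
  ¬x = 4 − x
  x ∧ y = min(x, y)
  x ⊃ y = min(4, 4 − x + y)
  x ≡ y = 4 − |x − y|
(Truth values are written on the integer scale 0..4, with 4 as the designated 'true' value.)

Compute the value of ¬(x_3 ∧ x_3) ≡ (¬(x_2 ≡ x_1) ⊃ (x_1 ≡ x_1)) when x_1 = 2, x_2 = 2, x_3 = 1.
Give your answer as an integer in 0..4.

x_3 ∧ x_3 = 1 ∧ 1 = 1
¬(x_3 ∧ x_3) = ¬1 = 3
x_2 ≡ x_1 = 2 ≡ 2 = 4
¬(x_2 ≡ x_1) = ¬4 = 0
x_1 ≡ x_1 = 2 ≡ 2 = 4
¬(x_2 ≡ x_1) ⊃ (x_1 ≡ x_1) = 0 ⊃ 4 = 4
¬(x_3 ∧ x_3) ≡ (¬(x_2 ≡ x_1) ⊃ (x_1 ≡ x_1)) = 3 ≡ 4 = 3

3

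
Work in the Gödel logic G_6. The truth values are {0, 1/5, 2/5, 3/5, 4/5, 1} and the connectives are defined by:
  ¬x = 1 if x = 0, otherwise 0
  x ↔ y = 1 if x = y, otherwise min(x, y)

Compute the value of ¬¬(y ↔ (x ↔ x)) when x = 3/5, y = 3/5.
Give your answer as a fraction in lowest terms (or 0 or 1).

1

x ↔ x = 3/5 ↔ 3/5 = 1
y ↔ (x ↔ x) = 3/5 ↔ 1 = 3/5
¬(y ↔ (x ↔ x)) = ¬3/5 = 0
¬¬(y ↔ (x ↔ x)) = ¬0 = 1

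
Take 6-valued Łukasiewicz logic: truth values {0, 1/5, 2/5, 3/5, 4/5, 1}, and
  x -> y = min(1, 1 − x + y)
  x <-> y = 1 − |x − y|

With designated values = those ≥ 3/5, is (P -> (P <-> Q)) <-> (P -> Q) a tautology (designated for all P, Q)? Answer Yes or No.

Yes

At P = 4/5, Q = 4/5, for instance:
P <-> Q = 4/5 <-> 4/5 = 1
P -> (P <-> Q) = 4/5 -> 1 = 1
P -> Q = 4/5 -> 4/5 = 1
(P -> (P <-> Q)) <-> (P -> Q) = 1 <-> 1 = 1
and checking the remaining 35 assignments likewise gives ≥ 3/5 in every case.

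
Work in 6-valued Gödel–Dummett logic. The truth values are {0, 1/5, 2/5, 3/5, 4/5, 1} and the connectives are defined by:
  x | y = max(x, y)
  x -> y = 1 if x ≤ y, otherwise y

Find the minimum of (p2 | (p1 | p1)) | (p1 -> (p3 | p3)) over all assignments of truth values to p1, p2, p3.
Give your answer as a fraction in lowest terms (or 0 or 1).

1/5

Take p1 = 1/5, p2 = 0, p3 = 0:
p1 | p1 = 1/5 | 1/5 = 1/5
p2 | (p1 | p1) = 0 | 1/5 = 1/5
p3 | p3 = 0 | 0 = 0
p1 -> (p3 | p3) = 1/5 -> 0 = 0
(p2 | (p1 | p1)) | (p1 -> (p3 | p3)) = 1/5 | 0 = 1/5
No assignment yields a value below 1/5, so this is the minimum.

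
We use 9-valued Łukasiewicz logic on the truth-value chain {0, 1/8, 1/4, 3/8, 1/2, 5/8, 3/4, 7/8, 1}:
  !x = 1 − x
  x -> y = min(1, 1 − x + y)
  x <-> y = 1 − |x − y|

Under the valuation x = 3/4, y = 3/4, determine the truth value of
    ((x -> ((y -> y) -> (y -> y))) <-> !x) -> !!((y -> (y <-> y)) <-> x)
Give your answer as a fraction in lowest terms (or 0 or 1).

1

y -> y = 3/4 -> 3/4 = 1
y -> y = 3/4 -> 3/4 = 1
(y -> y) -> (y -> y) = 1 -> 1 = 1
x -> ((y -> y) -> (y -> y)) = 3/4 -> 1 = 1
!x = !3/4 = 1/4
(x -> ((y -> y) -> (y -> y))) <-> !x = 1 <-> 1/4 = 1/4
y <-> y = 3/4 <-> 3/4 = 1
y -> (y <-> y) = 3/4 -> 1 = 1
(y -> (y <-> y)) <-> x = 1 <-> 3/4 = 3/4
!((y -> (y <-> y)) <-> x) = !3/4 = 1/4
!!((y -> (y <-> y)) <-> x) = !1/4 = 3/4
((x -> ((y -> y) -> (y -> y))) <-> !x) -> !!((y -> (y <-> y)) <-> x) = 1/4 -> 3/4 = 1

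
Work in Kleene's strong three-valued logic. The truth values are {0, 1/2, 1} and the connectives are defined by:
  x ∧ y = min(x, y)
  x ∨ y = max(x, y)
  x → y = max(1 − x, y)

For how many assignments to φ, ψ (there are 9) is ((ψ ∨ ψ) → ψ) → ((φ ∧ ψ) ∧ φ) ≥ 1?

1

φ = 0, ψ = 0 ↦ 0  <
φ = 0, ψ = 1/2 ↦ 1/2  <
φ = 0, ψ = 1 ↦ 0  <
φ = 1/2, ψ = 0 ↦ 0  <
φ = 1/2, ψ = 1/2 ↦ 1/2  <
φ = 1/2, ψ = 1 ↦ 1/2  <
φ = 1, ψ = 0 ↦ 0  <
φ = 1, ψ = 1/2 ↦ 1/2  <
φ = 1, ψ = 1 ↦ 1  ≥
So 1 of the 9 assignments meets the threshold.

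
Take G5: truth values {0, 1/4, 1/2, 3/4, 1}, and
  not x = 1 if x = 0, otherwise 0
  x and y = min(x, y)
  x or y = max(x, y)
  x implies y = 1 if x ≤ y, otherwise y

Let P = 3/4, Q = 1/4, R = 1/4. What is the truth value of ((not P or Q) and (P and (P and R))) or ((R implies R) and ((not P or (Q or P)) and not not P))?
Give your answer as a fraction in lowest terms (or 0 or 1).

not P = not 3/4 = 0
not P or Q = 0 or 1/4 = 1/4
P and R = 3/4 and 1/4 = 1/4
P and (P and R) = 3/4 and 1/4 = 1/4
(not P or Q) and (P and (P and R)) = 1/4 and 1/4 = 1/4
R implies R = 1/4 implies 1/4 = 1
not P = not 3/4 = 0
Q or P = 1/4 or 3/4 = 3/4
not P or (Q or P) = 0 or 3/4 = 3/4
not P = not 3/4 = 0
not not P = not 0 = 1
(not P or (Q or P)) and not not P = 3/4 and 1 = 3/4
(R implies R) and ((not P or (Q or P)) and not not P) = 1 and 3/4 = 3/4
((not P or Q) and (P and (P and R))) or ((R implies R) and ((not P or (Q or P)) and not not P)) = 1/4 or 3/4 = 3/4

3/4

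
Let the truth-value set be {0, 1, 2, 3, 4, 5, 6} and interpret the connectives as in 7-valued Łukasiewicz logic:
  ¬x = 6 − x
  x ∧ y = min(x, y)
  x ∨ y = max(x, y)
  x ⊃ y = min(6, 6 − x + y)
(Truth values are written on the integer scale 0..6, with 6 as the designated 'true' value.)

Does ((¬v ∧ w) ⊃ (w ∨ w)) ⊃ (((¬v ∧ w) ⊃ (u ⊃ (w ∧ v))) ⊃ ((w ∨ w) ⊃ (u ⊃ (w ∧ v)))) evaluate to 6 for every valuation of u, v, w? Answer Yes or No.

Counterexample: take u = 2, v = 1, w = 6.
¬v = ¬1 = 5
¬v ∧ w = 5 ∧ 6 = 5
w ∨ w = 6 ∨ 6 = 6
(¬v ∧ w) ⊃ (w ∨ w) = 5 ⊃ 6 = 6
¬v = ¬1 = 5
¬v ∧ w = 5 ∧ 6 = 5
w ∧ v = 6 ∧ 1 = 1
u ⊃ (w ∧ v) = 2 ⊃ 1 = 5
(¬v ∧ w) ⊃ (u ⊃ (w ∧ v)) = 5 ⊃ 5 = 6
w ∨ w = 6 ∨ 6 = 6
w ∧ v = 6 ∧ 1 = 1
u ⊃ (w ∧ v) = 2 ⊃ 1 = 5
(w ∨ w) ⊃ (u ⊃ (w ∧ v)) = 6 ⊃ 5 = 5
((¬v ∧ w) ⊃ (u ⊃ (w ∧ v))) ⊃ ((w ∨ w) ⊃ (u ⊃ (w ∧ v))) = 6 ⊃ 5 = 5
((¬v ∧ w) ⊃ (w ∨ w)) ⊃ (((¬v ∧ w) ⊃ (u ⊃ (w ∧ v))) ⊃ ((w ∨ w) ⊃ (u ⊃ (w ∧ v)))) = 6 ⊃ 5 = 5
This gives 5 ≠ 6.

No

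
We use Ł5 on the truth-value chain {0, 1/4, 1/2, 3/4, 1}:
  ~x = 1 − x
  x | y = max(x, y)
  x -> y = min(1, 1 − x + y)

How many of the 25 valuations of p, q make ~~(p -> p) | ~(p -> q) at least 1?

value 1: 25 assignments (counts)
So 25 of the 25 assignments meet the threshold.

25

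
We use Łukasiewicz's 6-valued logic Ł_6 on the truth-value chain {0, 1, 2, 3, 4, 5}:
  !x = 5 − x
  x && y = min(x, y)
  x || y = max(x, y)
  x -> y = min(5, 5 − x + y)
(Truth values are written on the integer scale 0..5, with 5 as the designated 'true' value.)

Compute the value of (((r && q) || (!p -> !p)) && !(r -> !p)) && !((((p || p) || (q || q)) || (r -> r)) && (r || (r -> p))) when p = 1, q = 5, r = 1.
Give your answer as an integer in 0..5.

r && q = 1 && 5 = 1
!p = !1 = 4
!p = !1 = 4
!p -> !p = 4 -> 4 = 5
(r && q) || (!p -> !p) = 1 || 5 = 5
!p = !1 = 4
r -> !p = 1 -> 4 = 5
!(r -> !p) = !5 = 0
((r && q) || (!p -> !p)) && !(r -> !p) = 5 && 0 = 0
p || p = 1 || 1 = 1
q || q = 5 || 5 = 5
(p || p) || (q || q) = 1 || 5 = 5
r -> r = 1 -> 1 = 5
((p || p) || (q || q)) || (r -> r) = 5 || 5 = 5
r -> p = 1 -> 1 = 5
r || (r -> p) = 1 || 5 = 5
(((p || p) || (q || q)) || (r -> r)) && (r || (r -> p)) = 5 && 5 = 5
!((((p || p) || (q || q)) || (r -> r)) && (r || (r -> p))) = !5 = 0
(((r && q) || (!p -> !p)) && !(r -> !p)) && !((((p || p) || (q || q)) || (r -> r)) && (r || (r -> p))) = 0 && 0 = 0

0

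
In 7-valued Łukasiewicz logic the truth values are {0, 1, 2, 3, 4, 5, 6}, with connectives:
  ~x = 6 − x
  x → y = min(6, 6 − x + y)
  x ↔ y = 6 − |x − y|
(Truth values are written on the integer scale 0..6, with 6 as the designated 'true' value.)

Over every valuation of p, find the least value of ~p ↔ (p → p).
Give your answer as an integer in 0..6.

0

Take p = 6:
~p = ~6 = 0
p → p = 6 → 6 = 6
~p ↔ (p → p) = 0 ↔ 6 = 0
No assignment yields a value below 0, so this is the minimum.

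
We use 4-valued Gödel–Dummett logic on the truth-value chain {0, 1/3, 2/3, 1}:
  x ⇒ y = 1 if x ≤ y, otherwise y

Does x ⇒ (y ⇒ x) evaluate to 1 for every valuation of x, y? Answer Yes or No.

Yes

x = 0, y = 0 ↦ 1
x = 0, y = 1/3 ↦ 1
x = 0, y = 2/3 ↦ 1
x = 0, y = 1 ↦ 1
x = 1/3, y = 0 ↦ 1
x = 1/3, y = 1/3 ↦ 1
x = 1/3, y = 2/3 ↦ 1
x = 1/3, y = 1 ↦ 1
x = 2/3, y = 0 ↦ 1
x = 2/3, y = 1/3 ↦ 1
x = 2/3, y = 2/3 ↦ 1
x = 2/3, y = 1 ↦ 1
x = 1, y = 0 ↦ 1
x = 1, y = 1/3 ↦ 1
x = 1, y = 2/3 ↦ 1
x = 1, y = 1 ↦ 1
Every assignment gives a value ≥ 1.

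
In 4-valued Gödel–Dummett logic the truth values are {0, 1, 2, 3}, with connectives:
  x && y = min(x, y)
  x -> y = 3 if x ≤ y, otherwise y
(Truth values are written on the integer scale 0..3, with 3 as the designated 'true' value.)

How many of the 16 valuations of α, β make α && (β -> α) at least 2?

8

α = 0, β = 0 ↦ 0  <
α = 0, β = 1 ↦ 0  <
α = 0, β = 2 ↦ 0  <
α = 0, β = 3 ↦ 0  <
α = 1, β = 0 ↦ 1  <
α = 1, β = 1 ↦ 1  <
α = 1, β = 2 ↦ 1  <
α = 1, β = 3 ↦ 1  <
α = 2, β = 0 ↦ 2  ≥
α = 2, β = 1 ↦ 2  ≥
α = 2, β = 2 ↦ 2  ≥
α = 2, β = 3 ↦ 2  ≥
α = 3, β = 0 ↦ 3  ≥
α = 3, β = 1 ↦ 3  ≥
α = 3, β = 2 ↦ 3  ≥
α = 3, β = 3 ↦ 3  ≥
So 8 of the 16 assignments meet the threshold.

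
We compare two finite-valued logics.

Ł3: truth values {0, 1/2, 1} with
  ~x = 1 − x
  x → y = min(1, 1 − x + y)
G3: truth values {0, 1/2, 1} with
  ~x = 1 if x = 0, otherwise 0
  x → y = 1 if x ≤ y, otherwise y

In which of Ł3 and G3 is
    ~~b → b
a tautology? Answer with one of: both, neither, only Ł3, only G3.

only Ł3

In Ł3: every assignment gives 1 — tautology.
In G3: at b = 1/2 the value is 1/2 — not a tautology.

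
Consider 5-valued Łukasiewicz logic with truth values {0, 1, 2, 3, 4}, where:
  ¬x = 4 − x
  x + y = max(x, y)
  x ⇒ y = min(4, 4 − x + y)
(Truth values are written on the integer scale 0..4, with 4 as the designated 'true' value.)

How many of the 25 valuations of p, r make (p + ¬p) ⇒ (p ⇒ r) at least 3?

value 4: 19 assignments (counts)
value 3: 2 assignments (counts)
value 2: 2 assignments
value 1: 1 assignment
value 0: 1 assignment
So 21 of the 25 assignments meet the threshold.

21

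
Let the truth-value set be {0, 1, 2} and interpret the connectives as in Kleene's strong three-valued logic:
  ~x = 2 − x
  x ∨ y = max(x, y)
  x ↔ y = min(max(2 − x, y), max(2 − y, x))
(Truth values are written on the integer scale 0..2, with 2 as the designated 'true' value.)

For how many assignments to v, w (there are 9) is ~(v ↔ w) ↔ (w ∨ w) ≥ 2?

v = 0, w = 0 ↦ 2  ≥
v = 0, w = 1 ↦ 1  <
v = 0, w = 2 ↦ 2  ≥
v = 1, w = 0 ↦ 1  <
v = 1, w = 1 ↦ 1  <
v = 1, w = 2 ↦ 1  <
v = 2, w = 0 ↦ 0  <
v = 2, w = 1 ↦ 1  <
v = 2, w = 2 ↦ 0  <
So 2 of the 9 assignments meet the threshold.

2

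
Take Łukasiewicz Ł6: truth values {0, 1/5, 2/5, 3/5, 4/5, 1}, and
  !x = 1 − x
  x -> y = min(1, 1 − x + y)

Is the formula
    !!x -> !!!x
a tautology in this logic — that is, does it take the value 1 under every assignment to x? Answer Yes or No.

No

Counterexample: take x = 3/5.
!x = !3/5 = 2/5
!!x = !2/5 = 3/5
!!!x = !3/5 = 2/5
!!x -> !!!x = 3/5 -> 2/5 = 4/5
This gives 4/5 ≠ 1.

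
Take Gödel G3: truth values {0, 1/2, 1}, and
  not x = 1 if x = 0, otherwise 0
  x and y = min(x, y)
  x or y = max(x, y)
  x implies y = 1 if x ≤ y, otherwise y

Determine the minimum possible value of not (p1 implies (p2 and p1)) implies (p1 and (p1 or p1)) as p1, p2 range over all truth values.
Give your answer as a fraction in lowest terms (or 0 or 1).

1/2

Take p1 = 1/2, p2 = 0:
p2 and p1 = 0 and 1/2 = 0
p1 implies (p2 and p1) = 1/2 implies 0 = 0
not (p1 implies (p2 and p1)) = not 0 = 1
p1 or p1 = 1/2 or 1/2 = 1/2
p1 and (p1 or p1) = 1/2 and 1/2 = 1/2
not (p1 implies (p2 and p1)) implies (p1 and (p1 or p1)) = 1 implies 1/2 = 1/2
No assignment yields a value below 1/2, so this is the minimum.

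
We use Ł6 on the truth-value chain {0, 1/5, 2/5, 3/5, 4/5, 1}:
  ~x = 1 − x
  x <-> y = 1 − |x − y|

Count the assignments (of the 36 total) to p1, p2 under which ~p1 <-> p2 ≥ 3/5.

value 1: 6 assignments (counts)
value 4/5: 10 assignments (counts)
value 3/5: 8 assignments (counts)
value 2/5: 6 assignments
value 1/5: 4 assignments
value 0: 2 assignments
So 24 of the 36 assignments meet the threshold.

24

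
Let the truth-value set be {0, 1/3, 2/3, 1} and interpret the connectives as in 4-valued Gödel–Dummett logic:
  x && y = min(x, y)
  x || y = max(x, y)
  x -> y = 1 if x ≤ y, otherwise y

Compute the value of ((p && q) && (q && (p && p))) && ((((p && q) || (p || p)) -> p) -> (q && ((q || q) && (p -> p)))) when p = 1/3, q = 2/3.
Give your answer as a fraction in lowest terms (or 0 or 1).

p && q = 1/3 && 2/3 = 1/3
p && p = 1/3 && 1/3 = 1/3
q && (p && p) = 2/3 && 1/3 = 1/3
(p && q) && (q && (p && p)) = 1/3 && 1/3 = 1/3
p && q = 1/3 && 2/3 = 1/3
p || p = 1/3 || 1/3 = 1/3
(p && q) || (p || p) = 1/3 || 1/3 = 1/3
((p && q) || (p || p)) -> p = 1/3 -> 1/3 = 1
q || q = 2/3 || 2/3 = 2/3
p -> p = 1/3 -> 1/3 = 1
(q || q) && (p -> p) = 2/3 && 1 = 2/3
q && ((q || q) && (p -> p)) = 2/3 && 2/3 = 2/3
(((p && q) || (p || p)) -> p) -> (q && ((q || q) && (p -> p))) = 1 -> 2/3 = 2/3
((p && q) && (q && (p && p))) && ((((p && q) || (p || p)) -> p) -> (q && ((q || q) && (p -> p)))) = 1/3 && 2/3 = 1/3

1/3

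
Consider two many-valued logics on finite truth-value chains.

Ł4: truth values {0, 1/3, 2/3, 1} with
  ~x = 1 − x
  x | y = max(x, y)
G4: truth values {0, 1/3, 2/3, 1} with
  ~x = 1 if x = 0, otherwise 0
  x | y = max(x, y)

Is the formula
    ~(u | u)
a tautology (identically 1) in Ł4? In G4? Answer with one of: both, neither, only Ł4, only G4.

neither

In Ł4: at u = 1/3 the value is 2/3 — not a tautology.
In G4: at u = 1/3 the value is 0 — not a tautology.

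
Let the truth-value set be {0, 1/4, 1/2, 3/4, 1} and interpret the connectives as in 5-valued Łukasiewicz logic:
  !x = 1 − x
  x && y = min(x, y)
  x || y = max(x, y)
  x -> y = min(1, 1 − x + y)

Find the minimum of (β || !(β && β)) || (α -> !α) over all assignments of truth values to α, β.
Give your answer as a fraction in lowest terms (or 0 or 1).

1/2

Take α = 3/4, β = 1/2:
β && β = 1/2 && 1/2 = 1/2
!(β && β) = !1/2 = 1/2
β || !(β && β) = 1/2 || 1/2 = 1/2
!α = !3/4 = 1/4
α -> !α = 3/4 -> 1/4 = 1/2
(β || !(β && β)) || (α -> !α) = 1/2 || 1/2 = 1/2
No assignment yields a value below 1/2, so this is the minimum.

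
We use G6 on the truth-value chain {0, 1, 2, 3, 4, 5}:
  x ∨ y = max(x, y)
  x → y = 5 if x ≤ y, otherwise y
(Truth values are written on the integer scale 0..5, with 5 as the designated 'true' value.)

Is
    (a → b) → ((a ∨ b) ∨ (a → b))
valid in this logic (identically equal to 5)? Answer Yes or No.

Yes

At a = 4, b = 1, for instance:
a → b = 4 → 1 = 1
a ∨ b = 4 ∨ 1 = 4
(a ∨ b) ∨ (a → b) = 4 ∨ 1 = 4
(a → b) → ((a ∨ b) ∨ (a → b)) = 1 → 4 = 5
and checking the remaining 35 assignments likewise gives ≥ 5 in every case.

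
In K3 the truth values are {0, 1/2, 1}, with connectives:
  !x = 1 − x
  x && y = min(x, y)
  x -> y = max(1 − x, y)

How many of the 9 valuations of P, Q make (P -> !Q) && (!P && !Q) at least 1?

1

P = 0, Q = 0 ↦ 1  ≥
P = 0, Q = 1/2 ↦ 1/2  <
P = 0, Q = 1 ↦ 0  <
P = 1/2, Q = 0 ↦ 1/2  <
P = 1/2, Q = 1/2 ↦ 1/2  <
P = 1/2, Q = 1 ↦ 0  <
P = 1, Q = 0 ↦ 0  <
P = 1, Q = 1/2 ↦ 0  <
P = 1, Q = 1 ↦ 0  <
So 1 of the 9 assignments meets the threshold.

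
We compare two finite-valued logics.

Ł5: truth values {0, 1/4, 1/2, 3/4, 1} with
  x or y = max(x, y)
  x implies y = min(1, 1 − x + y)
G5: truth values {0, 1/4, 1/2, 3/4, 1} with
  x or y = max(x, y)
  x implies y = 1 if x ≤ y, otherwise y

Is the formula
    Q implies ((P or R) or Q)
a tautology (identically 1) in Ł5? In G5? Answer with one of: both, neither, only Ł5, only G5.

In Ł5: every assignment gives 1 — tautology.
In G5: every assignment gives 1 — tautology.

both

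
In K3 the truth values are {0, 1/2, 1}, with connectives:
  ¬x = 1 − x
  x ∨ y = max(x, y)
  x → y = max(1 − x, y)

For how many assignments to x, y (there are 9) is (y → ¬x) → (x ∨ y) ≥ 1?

x = 0, y = 0 ↦ 0  <
x = 0, y = 1/2 ↦ 1/2  <
x = 0, y = 1 ↦ 1  ≥
x = 1/2, y = 0 ↦ 1/2  <
x = 1/2, y = 1/2 ↦ 1/2  <
x = 1/2, y = 1 ↦ 1  ≥
x = 1, y = 0 ↦ 1  ≥
x = 1, y = 1/2 ↦ 1  ≥
x = 1, y = 1 ↦ 1  ≥
So 5 of the 9 assignments meet the threshold.

5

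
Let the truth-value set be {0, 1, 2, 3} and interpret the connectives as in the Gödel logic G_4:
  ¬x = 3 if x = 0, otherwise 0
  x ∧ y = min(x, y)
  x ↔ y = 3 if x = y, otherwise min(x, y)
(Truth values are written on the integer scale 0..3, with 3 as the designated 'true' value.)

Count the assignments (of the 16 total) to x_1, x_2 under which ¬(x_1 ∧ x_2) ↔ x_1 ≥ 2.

x_1 = 0, x_2 = 0 ↦ 0  <
x_1 = 0, x_2 = 1 ↦ 0  <
x_1 = 0, x_2 = 2 ↦ 0  <
x_1 = 0, x_2 = 3 ↦ 0  <
x_1 = 1, x_2 = 0 ↦ 1  <
x_1 = 1, x_2 = 1 ↦ 0  <
x_1 = 1, x_2 = 2 ↦ 0  <
x_1 = 1, x_2 = 3 ↦ 0  <
x_1 = 2, x_2 = 0 ↦ 2  ≥
x_1 = 2, x_2 = 1 ↦ 0  <
x_1 = 2, x_2 = 2 ↦ 0  <
x_1 = 2, x_2 = 3 ↦ 0  <
x_1 = 3, x_2 = 0 ↦ 3  ≥
x_1 = 3, x_2 = 1 ↦ 0  <
x_1 = 3, x_2 = 2 ↦ 0  <
x_1 = 3, x_2 = 3 ↦ 0  <
So 2 of the 16 assignments meet the threshold.

2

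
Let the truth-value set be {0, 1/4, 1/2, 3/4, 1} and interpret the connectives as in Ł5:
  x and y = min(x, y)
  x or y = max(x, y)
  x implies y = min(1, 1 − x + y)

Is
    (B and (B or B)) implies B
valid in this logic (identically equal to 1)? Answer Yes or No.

B = 0 ↦ 1
B = 1/4 ↦ 1
B = 1/2 ↦ 1
B = 3/4 ↦ 1
B = 1 ↦ 1
Every assignment gives a value ≥ 1.

Yes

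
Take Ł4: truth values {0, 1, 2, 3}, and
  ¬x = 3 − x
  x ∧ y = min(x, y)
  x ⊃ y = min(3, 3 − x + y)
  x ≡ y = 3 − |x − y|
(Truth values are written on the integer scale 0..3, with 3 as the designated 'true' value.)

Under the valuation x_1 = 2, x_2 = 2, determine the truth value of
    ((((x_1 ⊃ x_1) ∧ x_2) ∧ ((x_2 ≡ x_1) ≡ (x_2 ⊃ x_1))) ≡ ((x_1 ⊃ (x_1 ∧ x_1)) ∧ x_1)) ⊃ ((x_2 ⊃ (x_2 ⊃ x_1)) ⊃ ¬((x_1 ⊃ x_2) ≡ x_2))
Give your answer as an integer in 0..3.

x_1 ⊃ x_1 = 2 ⊃ 2 = 3
(x_1 ⊃ x_1) ∧ x_2 = 3 ∧ 2 = 2
x_2 ≡ x_1 = 2 ≡ 2 = 3
x_2 ⊃ x_1 = 2 ⊃ 2 = 3
(x_2 ≡ x_1) ≡ (x_2 ⊃ x_1) = 3 ≡ 3 = 3
((x_1 ⊃ x_1) ∧ x_2) ∧ ((x_2 ≡ x_1) ≡ (x_2 ⊃ x_1)) = 2 ∧ 3 = 2
x_1 ∧ x_1 = 2 ∧ 2 = 2
x_1 ⊃ (x_1 ∧ x_1) = 2 ⊃ 2 = 3
(x_1 ⊃ (x_1 ∧ x_1)) ∧ x_1 = 3 ∧ 2 = 2
(((x_1 ⊃ x_1) ∧ x_2) ∧ ((x_2 ≡ x_1) ≡ (x_2 ⊃ x_1))) ≡ ((x_1 ⊃ (x_1 ∧ x_1)) ∧ x_1) = 2 ≡ 2 = 3
x_2 ⊃ x_1 = 2 ⊃ 2 = 3
x_2 ⊃ (x_2 ⊃ x_1) = 2 ⊃ 3 = 3
x_1 ⊃ x_2 = 2 ⊃ 2 = 3
(x_1 ⊃ x_2) ≡ x_2 = 3 ≡ 2 = 2
¬((x_1 ⊃ x_2) ≡ x_2) = ¬2 = 1
(x_2 ⊃ (x_2 ⊃ x_1)) ⊃ ¬((x_1 ⊃ x_2) ≡ x_2) = 3 ⊃ 1 = 1
((((x_1 ⊃ x_1) ∧ x_2) ∧ ((x_2 ≡ x_1) ≡ (x_2 ⊃ x_1))) ≡ ((x_1 ⊃ (x_1 ∧ x_1)) ∧ x_1)) ⊃ ((x_2 ⊃ (x_2 ⊃ x_1)) ⊃ ¬((x_1 ⊃ x_2) ≡ x_2)) = 3 ⊃ 1 = 1

1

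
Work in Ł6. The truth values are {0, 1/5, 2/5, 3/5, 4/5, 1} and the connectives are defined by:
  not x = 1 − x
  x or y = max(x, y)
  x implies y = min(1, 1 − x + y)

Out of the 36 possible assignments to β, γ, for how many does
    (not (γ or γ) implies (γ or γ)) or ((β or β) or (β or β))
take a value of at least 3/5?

30

value 1: 21 assignments (counts)
value 4/5: 7 assignments (counts)
value 3/5: 2 assignments (counts)
value 2/5: 4 assignments
value 1/5: 1 assignment
value 0: 1 assignment
So 30 of the 36 assignments meet the threshold.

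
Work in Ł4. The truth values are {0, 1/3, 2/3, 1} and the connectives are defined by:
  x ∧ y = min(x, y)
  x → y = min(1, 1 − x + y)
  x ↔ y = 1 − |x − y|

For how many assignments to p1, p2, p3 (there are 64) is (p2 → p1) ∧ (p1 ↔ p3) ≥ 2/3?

33

value 1: 10 assignments (counts)
value 2/3: 23 assignments (counts)
value 1/3: 20 assignments
value 0: 11 assignments
So 33 of the 64 assignments meet the threshold.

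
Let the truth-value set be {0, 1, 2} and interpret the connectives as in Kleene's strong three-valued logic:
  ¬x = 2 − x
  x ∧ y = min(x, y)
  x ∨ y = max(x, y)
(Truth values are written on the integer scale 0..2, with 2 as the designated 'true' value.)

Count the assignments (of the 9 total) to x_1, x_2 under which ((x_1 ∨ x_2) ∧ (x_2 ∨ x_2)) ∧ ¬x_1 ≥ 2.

1

x_1 = 0, x_2 = 0 ↦ 0  <
x_1 = 0, x_2 = 1 ↦ 1  <
x_1 = 0, x_2 = 2 ↦ 2  ≥
x_1 = 1, x_2 = 0 ↦ 0  <
x_1 = 1, x_2 = 1 ↦ 1  <
x_1 = 1, x_2 = 2 ↦ 1  <
x_1 = 2, x_2 = 0 ↦ 0  <
x_1 = 2, x_2 = 1 ↦ 0  <
x_1 = 2, x_2 = 2 ↦ 0  <
So 1 of the 9 assignments meets the threshold.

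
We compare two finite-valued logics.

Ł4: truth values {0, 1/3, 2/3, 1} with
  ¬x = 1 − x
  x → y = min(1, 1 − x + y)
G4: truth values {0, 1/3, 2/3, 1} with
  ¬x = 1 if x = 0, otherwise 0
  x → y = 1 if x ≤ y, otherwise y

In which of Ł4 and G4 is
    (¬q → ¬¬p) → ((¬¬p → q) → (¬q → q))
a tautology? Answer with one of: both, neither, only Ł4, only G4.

In Ł4: every assignment gives 1 — tautology.
In G4: every assignment gives 1 — tautology.

both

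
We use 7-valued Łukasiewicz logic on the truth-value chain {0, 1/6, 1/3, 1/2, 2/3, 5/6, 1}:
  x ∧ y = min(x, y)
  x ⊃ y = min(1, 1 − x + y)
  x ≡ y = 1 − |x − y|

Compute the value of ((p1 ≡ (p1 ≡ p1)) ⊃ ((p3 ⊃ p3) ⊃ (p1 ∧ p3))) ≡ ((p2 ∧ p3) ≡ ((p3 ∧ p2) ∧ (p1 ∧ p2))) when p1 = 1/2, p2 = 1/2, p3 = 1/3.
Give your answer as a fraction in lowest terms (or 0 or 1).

p1 ≡ p1 = 1/2 ≡ 1/2 = 1
p1 ≡ (p1 ≡ p1) = 1/2 ≡ 1 = 1/2
p3 ⊃ p3 = 1/3 ⊃ 1/3 = 1
p1 ∧ p3 = 1/2 ∧ 1/3 = 1/3
(p3 ⊃ p3) ⊃ (p1 ∧ p3) = 1 ⊃ 1/3 = 1/3
(p1 ≡ (p1 ≡ p1)) ⊃ ((p3 ⊃ p3) ⊃ (p1 ∧ p3)) = 1/2 ⊃ 1/3 = 5/6
p2 ∧ p3 = 1/2 ∧ 1/3 = 1/3
p3 ∧ p2 = 1/3 ∧ 1/2 = 1/3
p1 ∧ p2 = 1/2 ∧ 1/2 = 1/2
(p3 ∧ p2) ∧ (p1 ∧ p2) = 1/3 ∧ 1/2 = 1/3
(p2 ∧ p3) ≡ ((p3 ∧ p2) ∧ (p1 ∧ p2)) = 1/3 ≡ 1/3 = 1
((p1 ≡ (p1 ≡ p1)) ⊃ ((p3 ⊃ p3) ⊃ (p1 ∧ p3))) ≡ ((p2 ∧ p3) ≡ ((p3 ∧ p2) ∧ (p1 ∧ p2))) = 5/6 ≡ 1 = 5/6

5/6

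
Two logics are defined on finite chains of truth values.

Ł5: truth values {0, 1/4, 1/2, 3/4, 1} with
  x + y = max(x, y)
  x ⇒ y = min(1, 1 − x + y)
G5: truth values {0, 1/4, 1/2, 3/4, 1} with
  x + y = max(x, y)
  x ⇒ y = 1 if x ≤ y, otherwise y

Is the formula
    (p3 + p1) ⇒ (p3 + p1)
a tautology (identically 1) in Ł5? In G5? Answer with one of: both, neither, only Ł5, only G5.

In Ł5: every assignment gives 1 — tautology.
In G5: every assignment gives 1 — tautology.

both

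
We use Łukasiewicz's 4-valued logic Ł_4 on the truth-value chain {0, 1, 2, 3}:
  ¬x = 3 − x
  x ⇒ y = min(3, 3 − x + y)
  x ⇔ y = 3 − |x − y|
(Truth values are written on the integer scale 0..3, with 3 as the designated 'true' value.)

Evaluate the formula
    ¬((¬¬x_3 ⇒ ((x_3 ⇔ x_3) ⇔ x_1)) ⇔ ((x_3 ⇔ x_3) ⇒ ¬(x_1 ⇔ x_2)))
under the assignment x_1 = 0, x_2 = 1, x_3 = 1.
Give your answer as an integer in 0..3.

1

¬x_3 = ¬1 = 2
¬¬x_3 = ¬2 = 1
x_3 ⇔ x_3 = 1 ⇔ 1 = 3
(x_3 ⇔ x_3) ⇔ x_1 = 3 ⇔ 0 = 0
¬¬x_3 ⇒ ((x_3 ⇔ x_3) ⇔ x_1) = 1 ⇒ 0 = 2
x_3 ⇔ x_3 = 1 ⇔ 1 = 3
x_1 ⇔ x_2 = 0 ⇔ 1 = 2
¬(x_1 ⇔ x_2) = ¬2 = 1
(x_3 ⇔ x_3) ⇒ ¬(x_1 ⇔ x_2) = 3 ⇒ 1 = 1
(¬¬x_3 ⇒ ((x_3 ⇔ x_3) ⇔ x_1)) ⇔ ((x_3 ⇔ x_3) ⇒ ¬(x_1 ⇔ x_2)) = 2 ⇔ 1 = 2
¬((¬¬x_3 ⇒ ((x_3 ⇔ x_3) ⇔ x_1)) ⇔ ((x_3 ⇔ x_3) ⇒ ¬(x_1 ⇔ x_2))) = ¬2 = 1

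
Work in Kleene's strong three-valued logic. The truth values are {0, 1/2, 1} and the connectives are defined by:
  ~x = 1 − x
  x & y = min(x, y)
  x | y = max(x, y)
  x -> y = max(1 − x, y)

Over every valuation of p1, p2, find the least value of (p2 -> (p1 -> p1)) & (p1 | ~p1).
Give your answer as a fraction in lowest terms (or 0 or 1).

1/2

Take p1 = 1/2, p2 = 0:
p1 -> p1 = 1/2 -> 1/2 = 1/2
p2 -> (p1 -> p1) = 0 -> 1/2 = 1
~p1 = ~1/2 = 1/2
p1 | ~p1 = 1/2 | 1/2 = 1/2
(p2 -> (p1 -> p1)) & (p1 | ~p1) = 1 & 1/2 = 1/2
No assignment yields a value below 1/2, so this is the minimum.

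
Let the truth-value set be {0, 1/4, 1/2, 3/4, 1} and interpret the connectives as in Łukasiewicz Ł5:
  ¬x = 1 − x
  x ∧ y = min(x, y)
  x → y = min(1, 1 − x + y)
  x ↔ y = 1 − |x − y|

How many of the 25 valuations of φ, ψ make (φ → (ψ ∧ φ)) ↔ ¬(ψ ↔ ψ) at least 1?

value 1: 1 assignment (counts)
value 3/4: 2 assignments
value 1/2: 3 assignments
value 1/4: 4 assignments
value 0: 15 assignments
So 1 of the 25 assignments meets the threshold.

1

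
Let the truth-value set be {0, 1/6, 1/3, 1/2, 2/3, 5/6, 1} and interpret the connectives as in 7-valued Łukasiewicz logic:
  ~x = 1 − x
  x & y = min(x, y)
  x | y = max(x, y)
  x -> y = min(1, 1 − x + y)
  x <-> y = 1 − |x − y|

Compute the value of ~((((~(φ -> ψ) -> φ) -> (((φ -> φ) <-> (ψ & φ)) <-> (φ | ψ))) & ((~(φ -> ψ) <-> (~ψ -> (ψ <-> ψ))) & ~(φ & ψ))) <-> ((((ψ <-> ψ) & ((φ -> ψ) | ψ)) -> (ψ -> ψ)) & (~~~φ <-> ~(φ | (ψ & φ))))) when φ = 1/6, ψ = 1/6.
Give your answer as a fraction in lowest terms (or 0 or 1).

1

φ -> ψ = 1/6 -> 1/6 = 1
~(φ -> ψ) = ~1 = 0
~(φ -> ψ) -> φ = 0 -> 1/6 = 1
φ -> φ = 1/6 -> 1/6 = 1
ψ & φ = 1/6 & 1/6 = 1/6
(φ -> φ) <-> (ψ & φ) = 1 <-> 1/6 = 1/6
φ | ψ = 1/6 | 1/6 = 1/6
((φ -> φ) <-> (ψ & φ)) <-> (φ | ψ) = 1/6 <-> 1/6 = 1
(~(φ -> ψ) -> φ) -> (((φ -> φ) <-> (ψ & φ)) <-> (φ | ψ)) = 1 -> 1 = 1
φ -> ψ = 1/6 -> 1/6 = 1
~(φ -> ψ) = ~1 = 0
~ψ = ~1/6 = 5/6
ψ <-> ψ = 1/6 <-> 1/6 = 1
~ψ -> (ψ <-> ψ) = 5/6 -> 1 = 1
~(φ -> ψ) <-> (~ψ -> (ψ <-> ψ)) = 0 <-> 1 = 0
φ & ψ = 1/6 & 1/6 = 1/6
~(φ & ψ) = ~1/6 = 5/6
(~(φ -> ψ) <-> (~ψ -> (ψ <-> ψ))) & ~(φ & ψ) = 0 & 5/6 = 0
((~(φ -> ψ) -> φ) -> (((φ -> φ) <-> (ψ & φ)) <-> (φ | ψ))) & ((~(φ -> ψ) <-> (~ψ -> (ψ <-> ψ))) & ~(φ & ψ)) = 1 & 0 = 0
ψ <-> ψ = 1/6 <-> 1/6 = 1
φ -> ψ = 1/6 -> 1/6 = 1
(φ -> ψ) | ψ = 1 | 1/6 = 1
(ψ <-> ψ) & ((φ -> ψ) | ψ) = 1 & 1 = 1
ψ -> ψ = 1/6 -> 1/6 = 1
((ψ <-> ψ) & ((φ -> ψ) | ψ)) -> (ψ -> ψ) = 1 -> 1 = 1
~φ = ~1/6 = 5/6
~~φ = ~5/6 = 1/6
~~~φ = ~1/6 = 5/6
ψ & φ = 1/6 & 1/6 = 1/6
φ | (ψ & φ) = 1/6 | 1/6 = 1/6
~(φ | (ψ & φ)) = ~1/6 = 5/6
~~~φ <-> ~(φ | (ψ & φ)) = 5/6 <-> 5/6 = 1
(((ψ <-> ψ) & ((φ -> ψ) | ψ)) -> (ψ -> ψ)) & (~~~φ <-> ~(φ | (ψ & φ))) = 1 & 1 = 1
(((~(φ -> ψ) -> φ) -> (((φ -> φ) <-> (ψ & φ)) <-> (φ | ψ))) & ((~(φ -> ψ) <-> (~ψ -> (ψ <-> ψ))) & ~(φ & ψ))) <-> ((((ψ <-> ψ) & ((φ -> ψ) | ψ)) -> (ψ -> ψ)) & (~~~φ <-> ~(φ | (ψ & φ)))) = 0 <-> 1 = 0
~((((~(φ -> ψ) -> φ) -> (((φ -> φ) <-> (ψ & φ)) <-> (φ | ψ))) & ((~(φ -> ψ) <-> (~ψ -> (ψ <-> ψ))) & ~(φ & ψ))) <-> ((((ψ <-> ψ) & ((φ -> ψ) | ψ)) -> (ψ -> ψ)) & (~~~φ <-> ~(φ | (ψ & φ))))) = ~0 = 1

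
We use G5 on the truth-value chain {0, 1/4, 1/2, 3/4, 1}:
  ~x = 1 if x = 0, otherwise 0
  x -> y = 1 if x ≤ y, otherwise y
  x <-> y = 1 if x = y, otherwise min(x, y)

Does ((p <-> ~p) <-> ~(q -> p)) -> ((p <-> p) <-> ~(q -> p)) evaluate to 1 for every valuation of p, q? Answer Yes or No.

No

Counterexample: take p = 0, q = 0.
~p = ~0 = 1
p <-> ~p = 0 <-> 1 = 0
q -> p = 0 -> 0 = 1
~(q -> p) = ~1 = 0
(p <-> ~p) <-> ~(q -> p) = 0 <-> 0 = 1
p <-> p = 0 <-> 0 = 1
q -> p = 0 -> 0 = 1
~(q -> p) = ~1 = 0
(p <-> p) <-> ~(q -> p) = 1 <-> 0 = 0
((p <-> ~p) <-> ~(q -> p)) -> ((p <-> p) <-> ~(q -> p)) = 1 -> 0 = 0
This gives 0 ≠ 1.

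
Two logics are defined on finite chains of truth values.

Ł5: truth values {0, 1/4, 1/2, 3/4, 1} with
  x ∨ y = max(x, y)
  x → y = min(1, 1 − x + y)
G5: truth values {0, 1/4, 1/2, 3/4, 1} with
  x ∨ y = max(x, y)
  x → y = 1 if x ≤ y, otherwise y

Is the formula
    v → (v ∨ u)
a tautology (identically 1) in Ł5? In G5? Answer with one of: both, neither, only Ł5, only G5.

both

In Ł5: every assignment gives 1 — tautology.
In G5: every assignment gives 1 — tautology.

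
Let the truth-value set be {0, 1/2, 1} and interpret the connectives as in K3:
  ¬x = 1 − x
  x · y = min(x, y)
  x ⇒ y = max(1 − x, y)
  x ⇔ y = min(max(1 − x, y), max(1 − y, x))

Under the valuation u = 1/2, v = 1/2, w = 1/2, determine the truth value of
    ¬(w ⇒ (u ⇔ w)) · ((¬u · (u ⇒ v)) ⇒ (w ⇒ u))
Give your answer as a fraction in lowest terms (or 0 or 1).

1/2

u ⇔ w = 1/2 ⇔ 1/2 = 1/2
w ⇒ (u ⇔ w) = 1/2 ⇒ 1/2 = 1/2
¬(w ⇒ (u ⇔ w)) = ¬1/2 = 1/2
¬u = ¬1/2 = 1/2
u ⇒ v = 1/2 ⇒ 1/2 = 1/2
¬u · (u ⇒ v) = 1/2 · 1/2 = 1/2
w ⇒ u = 1/2 ⇒ 1/2 = 1/2
(¬u · (u ⇒ v)) ⇒ (w ⇒ u) = 1/2 ⇒ 1/2 = 1/2
¬(w ⇒ (u ⇔ w)) · ((¬u · (u ⇒ v)) ⇒ (w ⇒ u)) = 1/2 · 1/2 = 1/2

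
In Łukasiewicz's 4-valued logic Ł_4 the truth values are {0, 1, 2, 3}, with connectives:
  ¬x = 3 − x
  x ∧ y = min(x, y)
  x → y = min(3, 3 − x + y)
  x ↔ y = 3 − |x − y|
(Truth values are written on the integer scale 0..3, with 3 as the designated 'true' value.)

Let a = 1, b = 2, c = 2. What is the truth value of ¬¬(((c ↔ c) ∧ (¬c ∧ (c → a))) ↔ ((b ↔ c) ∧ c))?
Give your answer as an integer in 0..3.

c ↔ c = 2 ↔ 2 = 3
¬c = ¬2 = 1
c → a = 2 → 1 = 2
¬c ∧ (c → a) = 1 ∧ 2 = 1
(c ↔ c) ∧ (¬c ∧ (c → a)) = 3 ∧ 1 = 1
b ↔ c = 2 ↔ 2 = 3
(b ↔ c) ∧ c = 3 ∧ 2 = 2
((c ↔ c) ∧ (¬c ∧ (c → a))) ↔ ((b ↔ c) ∧ c) = 1 ↔ 2 = 2
¬(((c ↔ c) ∧ (¬c ∧ (c → a))) ↔ ((b ↔ c) ∧ c)) = ¬2 = 1
¬¬(((c ↔ c) ∧ (¬c ∧ (c → a))) ↔ ((b ↔ c) ∧ c)) = ¬1 = 2

2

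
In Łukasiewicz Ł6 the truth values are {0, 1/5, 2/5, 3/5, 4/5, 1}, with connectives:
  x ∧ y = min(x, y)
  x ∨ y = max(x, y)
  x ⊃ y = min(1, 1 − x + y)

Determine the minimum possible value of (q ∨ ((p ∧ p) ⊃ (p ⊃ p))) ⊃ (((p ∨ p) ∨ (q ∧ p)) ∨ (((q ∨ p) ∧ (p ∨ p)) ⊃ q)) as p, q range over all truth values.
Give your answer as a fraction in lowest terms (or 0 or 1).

Take p = 2/5, q = 0:
p ∧ p = 2/5 ∧ 2/5 = 2/5
p ⊃ p = 2/5 ⊃ 2/5 = 1
(p ∧ p) ⊃ (p ⊃ p) = 2/5 ⊃ 1 = 1
q ∨ ((p ∧ p) ⊃ (p ⊃ p)) = 0 ∨ 1 = 1
p ∨ p = 2/5 ∨ 2/5 = 2/5
q ∧ p = 0 ∧ 2/5 = 0
(p ∨ p) ∨ (q ∧ p) = 2/5 ∨ 0 = 2/5
q ∨ p = 0 ∨ 2/5 = 2/5
p ∨ p = 2/5 ∨ 2/5 = 2/5
(q ∨ p) ∧ (p ∨ p) = 2/5 ∧ 2/5 = 2/5
((q ∨ p) ∧ (p ∨ p)) ⊃ q = 2/5 ⊃ 0 = 3/5
((p ∨ p) ∨ (q ∧ p)) ∨ (((q ∨ p) ∧ (p ∨ p)) ⊃ q) = 2/5 ∨ 3/5 = 3/5
(q ∨ ((p ∧ p) ⊃ (p ⊃ p))) ⊃ (((p ∨ p) ∨ (q ∧ p)) ∨ (((q ∨ p) ∧ (p ∨ p)) ⊃ q)) = 1 ⊃ 3/5 = 3/5
No assignment yields a value below 3/5, so this is the minimum.

3/5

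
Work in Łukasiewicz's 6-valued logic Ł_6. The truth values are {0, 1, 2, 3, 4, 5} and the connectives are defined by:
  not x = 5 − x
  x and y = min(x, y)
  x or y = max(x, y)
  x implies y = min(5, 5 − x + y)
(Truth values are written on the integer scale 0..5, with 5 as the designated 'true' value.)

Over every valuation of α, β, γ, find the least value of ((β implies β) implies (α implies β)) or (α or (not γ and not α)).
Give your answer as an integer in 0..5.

Take α = 2, β = 0, γ = 0:
β implies β = 0 implies 0 = 5
α implies β = 2 implies 0 = 3
(β implies β) implies (α implies β) = 5 implies 3 = 3
not γ = not 0 = 5
not α = not 2 = 3
not γ and not α = 5 and 3 = 3
α or (not γ and not α) = 2 or 3 = 3
((β implies β) implies (α implies β)) or (α or (not γ and not α)) = 3 or 3 = 3
No assignment yields a value below 3, so this is the minimum.

3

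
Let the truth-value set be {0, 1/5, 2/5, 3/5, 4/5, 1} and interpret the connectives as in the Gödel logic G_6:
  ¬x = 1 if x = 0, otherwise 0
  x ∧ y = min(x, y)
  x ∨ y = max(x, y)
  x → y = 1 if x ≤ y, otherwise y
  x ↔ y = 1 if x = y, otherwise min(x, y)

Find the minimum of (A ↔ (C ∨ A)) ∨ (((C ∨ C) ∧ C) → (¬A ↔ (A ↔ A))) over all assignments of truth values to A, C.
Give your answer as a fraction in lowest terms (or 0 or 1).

Take A = 1/5, C = 2/5:
C ∨ A = 2/5 ∨ 1/5 = 2/5
A ↔ (C ∨ A) = 1/5 ↔ 2/5 = 1/5
C ∨ C = 2/5 ∨ 2/5 = 2/5
(C ∨ C) ∧ C = 2/5 ∧ 2/5 = 2/5
¬A = ¬1/5 = 0
A ↔ A = 1/5 ↔ 1/5 = 1
¬A ↔ (A ↔ A) = 0 ↔ 1 = 0
((C ∨ C) ∧ C) → (¬A ↔ (A ↔ A)) = 2/5 → 0 = 0
(A ↔ (C ∨ A)) ∨ (((C ∨ C) ∧ C) → (¬A ↔ (A ↔ A))) = 1/5 ∨ 0 = 1/5
No assignment yields a value below 1/5, so this is the minimum.

1/5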